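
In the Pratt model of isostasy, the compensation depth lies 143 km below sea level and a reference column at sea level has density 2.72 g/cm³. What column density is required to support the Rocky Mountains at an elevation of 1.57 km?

2.69 g/cm³

Pratt balance: ρ_ref D = ρ (D + h).
ρ = ρ_ref D/(D + h) = 2.72 × 143 km/(143 km + 1.57 km) = 2.69 g/cm³.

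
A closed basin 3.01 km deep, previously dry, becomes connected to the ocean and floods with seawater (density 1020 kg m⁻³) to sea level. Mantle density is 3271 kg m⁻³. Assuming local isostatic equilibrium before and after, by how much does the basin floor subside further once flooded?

1.36 km

After flooding the water column is d + s deep. Its weight must equal the weight of mantle displaced by the extra subsidence s: (d + s) ρ_w = s ρ_m.
s = d ρ_w / (ρ_m − ρ_w) = 3.01 km × 1020/(3271 − 1020) = 1.36 km.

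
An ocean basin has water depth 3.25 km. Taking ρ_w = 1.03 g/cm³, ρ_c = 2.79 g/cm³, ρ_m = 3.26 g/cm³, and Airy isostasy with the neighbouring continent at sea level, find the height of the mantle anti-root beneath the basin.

12.2 km

By Archimedes' principle applied to the lithosphere: replacing crust with seawater at the top is compensated by replacing crust with mantle at the base: d (ρ_c − ρ_w) = a (ρ_m − ρ_c).
a = d (ρ_c − ρ_w)/(ρ_m − ρ_c) = 3.25 km × 1.76/0.47 = 12.2 km.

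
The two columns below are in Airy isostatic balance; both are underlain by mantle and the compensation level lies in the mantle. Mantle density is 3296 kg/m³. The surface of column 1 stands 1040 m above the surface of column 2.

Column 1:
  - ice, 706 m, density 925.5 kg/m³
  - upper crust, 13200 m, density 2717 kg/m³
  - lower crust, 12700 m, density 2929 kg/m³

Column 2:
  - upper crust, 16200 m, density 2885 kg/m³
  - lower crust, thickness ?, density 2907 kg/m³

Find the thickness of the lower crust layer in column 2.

Take the compensation level at the base of the deeper column (depth z_c below the surface of column 1) and equate Σ ρ_i t_i down to z_c; mantle fills any gap and the z_c terms cancel.
Column 1: 706×925.5 + 13200×2717 + 12700×2929 + (z_c − 26606)×3296
Column 2: 1040×0 + 16200×2885 + x×2907 + (z_c − 1040 − 16200 − x)×3296
The z_c×3296 term appears on both sides and cancels. Collect the known terms of each column as K = Σ(ρt)_known − 3296 × (depth of known layers): K_1 = 73716103 − 3296×26606 = −13977273; K_2 = 46737000 − 3296×(1040 + 16200) = −10086040.
Balance: K_1 = K_2 − x×(3296 − 2907), so x = (K_2 − K_1)/(3296 − 2907) = 3891230/389 = 10000 m.

10000 m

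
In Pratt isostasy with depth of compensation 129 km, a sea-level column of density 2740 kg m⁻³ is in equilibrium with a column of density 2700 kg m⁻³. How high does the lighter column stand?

1.91 km

ρ_ref D = ρ (D + h) → h = D (ρ_ref − ρ)/ρ.
h = 129 km × (2740 − 2700)/2700 = 1.91 km.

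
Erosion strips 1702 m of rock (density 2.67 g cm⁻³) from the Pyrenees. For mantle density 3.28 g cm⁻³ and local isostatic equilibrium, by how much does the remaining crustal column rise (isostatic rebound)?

1390 m

Unloading: uplift u = e ρ_c/ρ_m = 1702 m × 2.67/3.28 = 1390 m.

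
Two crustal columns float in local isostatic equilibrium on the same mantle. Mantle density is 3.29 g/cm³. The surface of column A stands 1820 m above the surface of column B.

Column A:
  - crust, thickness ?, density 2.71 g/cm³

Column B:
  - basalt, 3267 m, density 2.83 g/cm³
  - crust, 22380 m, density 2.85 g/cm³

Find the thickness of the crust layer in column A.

29900 m

Take the compensation level at the base of the deeper column (depth z_c below the surface of column A) and equate Σ ρ_i t_i down to z_c; mantle fills any gap and the z_c terms cancel.
Column A: x×2.71 + (z_c − 0 − x)×3.29
Column B: 1820×0 + 3267×2.83 + 22380×2.85 + (z_c − 1820 − 25647)×3.29
The z_c×3.29 term appears on both sides and cancels. Collect the known terms of each column as K = Σ(ρt)_known − 3.29 × (depth of known layers): K_A = 0 − 3.29×0 = 0; K_B = 73028.61 − 3.29×(1820 + 25647) = −17337.82.
Balance: K_A − x×(3.29 − 2.71) = K_B, so x = (K_A − K_B)/(3.29 − 2.71) = 17337.8/0.58 = 29900 m.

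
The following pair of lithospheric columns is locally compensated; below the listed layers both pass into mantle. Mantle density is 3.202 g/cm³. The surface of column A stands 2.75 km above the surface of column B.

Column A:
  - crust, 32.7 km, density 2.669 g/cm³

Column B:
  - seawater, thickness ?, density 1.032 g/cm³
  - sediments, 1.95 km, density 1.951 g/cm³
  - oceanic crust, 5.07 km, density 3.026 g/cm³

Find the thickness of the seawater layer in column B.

Take the compensation level at the base of the deeper column (depth z_c below the surface of column A) and equate Σ ρ_i t_i down to z_c; mantle fills any gap and the z_c terms cancel.
Column A: 32.7×2.669 + (z_c − 32.7)×3.202
Column B: 2.75×0 + x×1.032 + 1.95×1.951 + 5.07×3.026 + (z_c − 2.75 − 7.02 − x)×3.202
The z_c×3.202 term appears on both sides and cancels. Collect the known terms of each column as K = Σ(ρt)_known − 3.202 × (depth of known layers): K_A = 87.2763 − 3.202×32.7 = −17.4291; K_B = 19.14627 − 3.202×(2.75 + 7.02) = −12.13727.
Balance: K_A = K_B − x×(3.202 − 1.032), so x = (K_B − K_A)/(3.202 − 1.032) = 5.29183/2.17 = 2.44 km.

2.44 km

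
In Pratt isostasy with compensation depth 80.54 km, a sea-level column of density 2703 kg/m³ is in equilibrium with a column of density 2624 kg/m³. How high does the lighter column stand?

2.42 km

ρ_ref D = ρ (D + h) → h = D (ρ_ref − ρ)/ρ.
h = 80.54 km × (2703 − 2624)/2624 = 2.42 km.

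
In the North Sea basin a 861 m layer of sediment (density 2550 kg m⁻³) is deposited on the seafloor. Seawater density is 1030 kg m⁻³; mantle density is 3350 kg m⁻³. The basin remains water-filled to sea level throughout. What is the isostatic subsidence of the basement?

564 m

Submarine loading: the sediment displaces seawater, and the subsidence is in turn flooded, so s (ρ_m − ρ_w) = t (ρ_sed − ρ_w).
s = 861 m × (2550 − 1030) / (3350 − 1030) = 564 m.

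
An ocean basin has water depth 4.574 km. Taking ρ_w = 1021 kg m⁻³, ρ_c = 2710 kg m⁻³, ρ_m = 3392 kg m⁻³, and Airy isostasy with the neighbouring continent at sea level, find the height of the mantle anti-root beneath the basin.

In Airy isostatic equilibrium: replacing crust with seawater at the top is compensated by replacing crust with mantle at the base: d (ρ_c − ρ_w) = a (ρ_m − ρ_c).
a = d (ρ_c − ρ_w)/(ρ_m − ρ_c) = 4.574 km × 1689/682 = 11.3 km.

11.3 km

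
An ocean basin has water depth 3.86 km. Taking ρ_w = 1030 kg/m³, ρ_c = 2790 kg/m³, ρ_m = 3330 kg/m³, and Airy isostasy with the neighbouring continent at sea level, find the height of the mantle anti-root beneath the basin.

Isostatic balance requires: replacing crust with seawater at the top is compensated by replacing crust with mantle at the base: d (ρ_c − ρ_w) = a (ρ_m − ρ_c).
a = d (ρ_c − ρ_w)/(ρ_m − ρ_c) = 3.86 km × 1760/540 = 12.6 km.

12.6 km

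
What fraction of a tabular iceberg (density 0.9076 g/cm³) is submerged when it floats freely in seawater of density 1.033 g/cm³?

Submerged fraction = ρ_obj/ρ_fluid = 0.9076/1.033 = 0.879.

0.879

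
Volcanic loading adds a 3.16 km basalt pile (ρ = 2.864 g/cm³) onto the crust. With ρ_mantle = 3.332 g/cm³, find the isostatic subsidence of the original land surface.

2.72 km

Subaerial loading: s = t ρ_load / ρ_m.
s = 3.16 km × 2.864/3.332 = 2.72 km.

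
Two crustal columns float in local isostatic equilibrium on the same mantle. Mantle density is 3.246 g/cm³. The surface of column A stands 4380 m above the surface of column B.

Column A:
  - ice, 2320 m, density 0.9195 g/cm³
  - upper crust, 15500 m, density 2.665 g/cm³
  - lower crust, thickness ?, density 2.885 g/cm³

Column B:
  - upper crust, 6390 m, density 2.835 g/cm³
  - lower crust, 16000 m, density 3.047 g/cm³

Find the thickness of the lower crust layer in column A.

Take the compensation level at the base of the deeper column (depth z_c below the surface of column A) and equate Σ ρ_i t_i down to z_c; mantle fills any gap and the z_c terms cancel.
Column A: 2320×0.9195 + 15500×2.665 + x×2.885 + (z_c − 17820 − x)×3.246
Column B: 4380×0 + 6390×2.835 + 16000×3.047 + (z_c − 4380 − 22390)×3.246
The z_c×3.246 term appears on both sides and cancels. Collect the known terms of each column as K = Σ(ρt)_known − 3.246 × (depth of known layers): K_A = 43440.74 − 3.246×17820 = −14402.98; K_B = 66867.65 − 3.246×(4380 + 22390) = −20027.77.
Balance: K_A − x×(3.246 − 2.885) = K_B, so x = (K_A − K_B)/(3.246 − 2.885) = 5624.79/0.361 = 15600 m.

15600 m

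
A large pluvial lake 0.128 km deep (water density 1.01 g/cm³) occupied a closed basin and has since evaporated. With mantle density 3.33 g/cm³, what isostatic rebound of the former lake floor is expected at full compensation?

0.0388 km

u = d ρ_w/ρ_m = 0.128 km × 1.01/3.33 = 0.0388 km.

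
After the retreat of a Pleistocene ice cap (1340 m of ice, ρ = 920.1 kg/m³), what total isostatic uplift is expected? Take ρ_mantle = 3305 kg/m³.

373 m

Removing the load lets mantle flow back in; uplift u satisfies ρ_ice t = ρ_m u.
u = t ρ_ice/ρ_m = 1340 m × 920.1/3305 = 373 m.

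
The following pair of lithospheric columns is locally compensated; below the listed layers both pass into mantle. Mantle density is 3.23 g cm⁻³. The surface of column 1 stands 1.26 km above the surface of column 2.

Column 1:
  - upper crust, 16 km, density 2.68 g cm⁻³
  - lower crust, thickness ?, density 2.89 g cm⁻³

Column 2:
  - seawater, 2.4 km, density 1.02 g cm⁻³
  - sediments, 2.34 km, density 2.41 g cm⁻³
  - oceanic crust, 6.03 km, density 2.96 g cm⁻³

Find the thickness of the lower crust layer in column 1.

12.1 km

Take the compensation level at the base of the deeper column (depth z_c below the surface of column 1) and equate Σ ρ_i t_i down to z_c; mantle fills any gap and the z_c terms cancel.
Column 1: 16×2.68 + x×2.89 + (z_c − 16 − x)×3.23
Column 2: 1.26×0 + 2.4×1.02 + 2.34×2.41 + 6.03×2.96 + (z_c − 1.26 − 10.77)×3.23
The z_c×3.23 term appears on both sides and cancels. Collect the known terms of each column as K = Σ(ρt)_known − 3.23 × (depth of known layers): K_1 = 42.88 − 3.23×16 = −8.8; K_2 = 25.9362 − 3.23×(1.26 + 10.77) = −12.9207.
Balance: K_1 − x×(3.23 − 2.89) = K_2, so x = (K_1 − K_2)/(3.23 − 2.89) = 4.1207/0.34 = 12.1 km.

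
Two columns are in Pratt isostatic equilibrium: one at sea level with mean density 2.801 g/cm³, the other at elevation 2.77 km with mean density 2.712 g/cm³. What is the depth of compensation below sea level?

84.4 km

ρ_ref D = ρ (D + h) → D (ρ_ref − ρ) = ρ h.
D = ρ h/(ρ_ref − ρ) = 2.712 × 2.77 km/(2.801 − 2.712) = 84.4 km.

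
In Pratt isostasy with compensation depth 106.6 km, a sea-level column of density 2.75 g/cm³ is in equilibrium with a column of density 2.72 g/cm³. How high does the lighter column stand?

1.18 km

ρ_ref D = ρ (D + h) → h = D (ρ_ref − ρ)/ρ.
h = 106.6 km × (2.75 − 2.72)/2.72 = 1.18 km.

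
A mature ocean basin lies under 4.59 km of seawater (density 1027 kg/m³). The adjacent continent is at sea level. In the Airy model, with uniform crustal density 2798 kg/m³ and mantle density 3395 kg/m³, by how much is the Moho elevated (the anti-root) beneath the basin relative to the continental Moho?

Isostatic balance requires: replacing crust with seawater at the top is compensated by replacing crust with mantle at the base: d (ρ_c − ρ_w) = a (ρ_m − ρ_c).
a = d (ρ_c − ρ_w)/(ρ_m − ρ_c) = 4.59 km × 1771/597 = 13.6 km.

13.6 km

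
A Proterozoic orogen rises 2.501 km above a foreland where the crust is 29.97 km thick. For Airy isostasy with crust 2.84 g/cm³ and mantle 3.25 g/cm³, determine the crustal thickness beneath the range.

49.8 km

Root depth r = h ρ_c / (ρ_m − ρ_c) = 2.501 km × 2.84 / 0.41 = 17.32 km.
Total thickness = T + h + r = 29.97 km + 2.501 km + 17.32 km = 49.8 km.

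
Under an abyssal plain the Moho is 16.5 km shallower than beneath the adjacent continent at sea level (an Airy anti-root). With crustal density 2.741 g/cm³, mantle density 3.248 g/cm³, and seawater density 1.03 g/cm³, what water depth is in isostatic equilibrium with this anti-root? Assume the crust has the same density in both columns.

4.89 km

Replacing a thickness d of crust by seawater at the top must be balanced by replacing crust with mantle at the base: d (ρ_c − ρ_w) = a (ρ_m − ρ_c).
d = a (ρ_m − ρ_c)/(ρ_c − ρ_w) = 16.5 km × 0.507/1.711 = 4.89 km.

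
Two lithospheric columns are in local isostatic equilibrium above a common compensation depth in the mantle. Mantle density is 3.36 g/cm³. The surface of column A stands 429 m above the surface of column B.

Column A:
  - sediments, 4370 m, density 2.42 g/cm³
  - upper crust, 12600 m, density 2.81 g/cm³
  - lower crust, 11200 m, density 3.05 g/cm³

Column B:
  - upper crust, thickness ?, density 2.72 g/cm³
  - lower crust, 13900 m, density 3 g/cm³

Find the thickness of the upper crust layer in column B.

Take the compensation level at the base of the deeper column (depth z_c below the surface of column A) and equate Σ ρ_i t_i down to z_c; mantle fills any gap and the z_c terms cancel.
Column A: 4370×2.42 + 12600×2.81 + 11200×3.05 + (z_c − 28170)×3.36
Column B: 429×0 + x×2.72 + 13900×3 + (z_c − 429 − 13900 − x)×3.36
The z_c×3.36 term appears on both sides and cancels. Collect the known terms of each column as K = Σ(ρt)_known − 3.36 × (depth of known layers): K_A = 80141.4 − 3.36×28170 = −14509.8; K_B = 41700 − 3.36×(429 + 13900) = −6445.44.
Balance: K_A = K_B − x×(3.36 − 2.72), so x = (K_B − K_A)/(3.36 − 2.72) = 8064.36/0.64 = 12600 m.

12600 m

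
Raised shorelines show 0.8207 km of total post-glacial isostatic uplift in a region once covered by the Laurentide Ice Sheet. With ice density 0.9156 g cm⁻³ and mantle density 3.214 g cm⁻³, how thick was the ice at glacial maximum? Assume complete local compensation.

u = t ρ_ice/ρ_m → t = u ρ_m/ρ_ice = 0.8207 km × 3.214/0.9156 = 2.88 km.

2.88 km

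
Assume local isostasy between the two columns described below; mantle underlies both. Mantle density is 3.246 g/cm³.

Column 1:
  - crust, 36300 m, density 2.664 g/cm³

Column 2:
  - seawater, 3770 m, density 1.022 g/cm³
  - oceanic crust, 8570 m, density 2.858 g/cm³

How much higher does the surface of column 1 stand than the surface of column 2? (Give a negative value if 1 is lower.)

2900 m

For any compensation level in the mantle, the mantle terms cancel and isostasy reduces to e = (Σt_1 − Σt_2) − (Σ(ρt)_1 − Σ(ρt)_2) / ρ_m.
Σt_1 = 36300 m; Σt_2 = 12340 m; Σ(ρt)_1 = 96703.2; Σ(ρt)_2 = 28346 (in m·g/cm³).
e = (36300 − 12340) − (96703.2 − 28346) / 3.246 = 2900 m.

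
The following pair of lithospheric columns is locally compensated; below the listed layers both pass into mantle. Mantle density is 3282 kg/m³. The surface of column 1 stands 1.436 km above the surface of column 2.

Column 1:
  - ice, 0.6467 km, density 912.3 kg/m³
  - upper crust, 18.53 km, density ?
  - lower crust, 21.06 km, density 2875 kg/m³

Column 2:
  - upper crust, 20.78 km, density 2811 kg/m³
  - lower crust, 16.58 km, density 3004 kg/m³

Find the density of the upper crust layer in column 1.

2800 kg/m³

Take the compensation level at the base of the deeper column (depth z_c below the surface of column 1) and equate Σ ρ_i t_i down to z_c; mantle fills any gap and the z_c terms cancel.
Column 1: 0.6467×912.3 + 18.53×ρ + 21.06×2875 + (z_c − 40.2367)×3282
Column 2: 1.436×0 + 20.78×2811 + 16.58×3004 + (z_c − 1.436 − 37.36)×3282
The z_c×3282 term appears on both sides and cancels. Collect the known terms of each column as K = Σ(ρt)_known − 3282 × (depth of known layers): K_1 = 61137.4844 − 3282×40.2367 = −70919.365; K_2 = 108218.9 − 3282×(1.436 + 37.36) = −19109.572.
Balance: K_1 + 18.53×ρ = K_2, so ρ = (K_2 − K_1)/18.53 = 51809.8/18.53 = 2800 kg/m³.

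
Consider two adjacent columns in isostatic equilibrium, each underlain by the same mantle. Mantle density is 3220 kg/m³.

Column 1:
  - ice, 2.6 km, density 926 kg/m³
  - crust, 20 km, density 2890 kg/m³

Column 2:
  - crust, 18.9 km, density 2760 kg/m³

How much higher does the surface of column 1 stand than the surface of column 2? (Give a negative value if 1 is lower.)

For any compensation level in the mantle, the mantle terms cancel and isostasy reduces to e = (Σt_1 − Σt_2) − (Σ(ρt)_1 − Σ(ρt)_2) / ρ_m.
Σt_1 = 22.6 km; Σt_2 = 18.9 km; Σ(ρt)_1 = 60207.6; Σ(ρt)_2 = 52164 (in km·kg/m³).
e = (22.6 − 18.9) − (60207.6 − 52164) / 3220 = 1.2 km.

1.2 km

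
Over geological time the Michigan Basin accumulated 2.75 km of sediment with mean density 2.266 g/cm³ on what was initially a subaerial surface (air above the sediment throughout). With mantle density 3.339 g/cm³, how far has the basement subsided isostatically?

Subaerial load: s = t ρ_sed / ρ_m = 2.75 km × 2.266/3.339 = 1.87 km.

1.87 km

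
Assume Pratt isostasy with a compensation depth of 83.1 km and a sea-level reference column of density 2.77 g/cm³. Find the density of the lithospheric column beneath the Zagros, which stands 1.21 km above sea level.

Pratt balance: ρ_ref D = ρ (D + h).
ρ = ρ_ref D/(D + h) = 2.77 × 83.1 km/(83.1 km + 1.21 km) = 2.73 g/cm³.

2.73 g/cm³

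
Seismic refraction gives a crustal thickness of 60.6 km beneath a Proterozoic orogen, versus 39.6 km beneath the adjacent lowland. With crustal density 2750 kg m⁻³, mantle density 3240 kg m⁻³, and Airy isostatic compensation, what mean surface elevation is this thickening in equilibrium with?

Excess crust Δ = 60.6 km − 39.6 km = 21 km, split between elevation h and root r with h + r = Δ.
Airy balance ρ_c h = (ρ_m − ρ_c) r gives r = h ρ_c/(ρ_m − ρ_c), so h (1 + ρ_c/(ρ_m − ρ_c)) = Δ, i.e. h = Δ (ρ_m − ρ_c)/ρ_m.
h = 21 km × 490/3240 = 3.18 km.

3.18 km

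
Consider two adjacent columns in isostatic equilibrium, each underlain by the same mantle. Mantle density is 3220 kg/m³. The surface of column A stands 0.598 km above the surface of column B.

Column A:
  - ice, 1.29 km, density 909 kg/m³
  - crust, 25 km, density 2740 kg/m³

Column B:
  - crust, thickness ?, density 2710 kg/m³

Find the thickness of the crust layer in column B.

25.6 km

Take the compensation level at the base of the deeper column (depth z_c below the surface of column A) and equate Σ ρ_i t_i down to z_c; mantle fills any gap and the z_c terms cancel.
Column A: 1.29×909 + 25×2740 + (z_c − 26.29)×3220
Column B: 0.598×0 + x×2710 + (z_c − 0.598 − 0 − x)×3220
The z_c×3220 term appears on both sides and cancels. Collect the known terms of each column as K = Σ(ρt)_known − 3220 × (depth of known layers): K_A = 69672.61 − 3220×26.29 = −14981.19; K_B = 0 − 3220×(0.598 + 0) = −1925.56.
Balance: K_A = K_B − x×(3220 − 2710), so x = (K_B − K_A)/(3220 − 2710) = 13055.6/510 = 25.6 km.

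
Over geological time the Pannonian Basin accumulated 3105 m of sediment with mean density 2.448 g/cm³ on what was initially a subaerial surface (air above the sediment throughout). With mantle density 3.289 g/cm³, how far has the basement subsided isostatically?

Subaerial load: s = t ρ_sed / ρ_m = 3105 m × 2.448/3.289 = 2310 m.

2310 m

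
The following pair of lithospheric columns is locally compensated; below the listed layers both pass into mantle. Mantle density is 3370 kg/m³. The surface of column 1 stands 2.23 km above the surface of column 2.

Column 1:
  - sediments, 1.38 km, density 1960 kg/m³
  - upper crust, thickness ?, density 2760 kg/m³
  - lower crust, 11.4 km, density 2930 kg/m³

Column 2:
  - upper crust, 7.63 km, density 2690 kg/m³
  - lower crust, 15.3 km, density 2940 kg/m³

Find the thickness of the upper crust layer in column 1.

20.2 km

Take the compensation level at the base of the deeper column (depth z_c below the surface of column 1) and equate Σ ρ_i t_i down to z_c; mantle fills any gap and the z_c terms cancel.
Column 1: 1.38×1960 + x×2760 + 11.4×2930 + (z_c − 12.78 − x)×3370
Column 2: 2.23×0 + 7.63×2690 + 15.3×2940 + (z_c − 2.23 − 22.93)×3370
The z_c×3370 term appears on both sides and cancels. Collect the known terms of each column as K = Σ(ρt)_known − 3370 × (depth of known layers): K_1 = 36106.8 − 3370×12.78 = −6961.8; K_2 = 65506.7 − 3370×(2.23 + 22.93) = −19282.5.
Balance: K_1 − x×(3370 − 2760) = K_2, so x = (K_1 − K_2)/(3370 − 2760) = 12320.7/610 = 20.2 km.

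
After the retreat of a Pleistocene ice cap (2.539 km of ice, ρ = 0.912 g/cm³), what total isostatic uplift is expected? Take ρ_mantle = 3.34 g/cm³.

Removing the load lets mantle flow back in; uplift u satisfies ρ_ice t = ρ_m u.
u = t ρ_ice/ρ_m = 2.539 km × 0.912/3.34 = 0.693 km.

0.693 km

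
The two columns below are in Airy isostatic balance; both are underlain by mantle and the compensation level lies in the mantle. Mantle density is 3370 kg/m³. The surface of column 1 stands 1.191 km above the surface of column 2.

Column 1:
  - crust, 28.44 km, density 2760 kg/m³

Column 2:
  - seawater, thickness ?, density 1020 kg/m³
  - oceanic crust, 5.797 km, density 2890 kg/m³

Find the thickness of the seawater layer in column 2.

Take the compensation level at the base of the deeper column (depth z_c below the surface of column 1) and equate Σ ρ_i t_i down to z_c; mantle fills any gap and the z_c terms cancel.
Column 1: 28.44×2760 + (z_c − 28.44)×3370
Column 2: 1.191×0 + x×1020 + 5.797×2890 + (z_c − 1.191 − 5.797 − x)×3370
The z_c×3370 term appears on both sides and cancels. Collect the known terms of each column as K = Σ(ρt)_known − 3370 × (depth of known layers): K_1 = 78494.4 − 3370×28.44 = −17348.4; K_2 = 16753.33 − 3370×(1.191 + 5.797) = −6796.23.
Balance: K_1 = K_2 − x×(3370 − 1020), so x = (K_2 − K_1)/(3370 − 1020) = 10552.2/2350 = 4.49 km.

4.49 km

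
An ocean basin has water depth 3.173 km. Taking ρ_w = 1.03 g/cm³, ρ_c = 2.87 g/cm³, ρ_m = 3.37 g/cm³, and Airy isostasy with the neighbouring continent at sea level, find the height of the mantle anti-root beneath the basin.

11.7 km

For local isostatic compensation: replacing crust with seawater at the top is compensated by replacing crust with mantle at the base: d (ρ_c − ρ_w) = a (ρ_m − ρ_c).
a = d (ρ_c − ρ_w)/(ρ_m − ρ_c) = 3.173 km × 1.84/0.5 = 11.7 km.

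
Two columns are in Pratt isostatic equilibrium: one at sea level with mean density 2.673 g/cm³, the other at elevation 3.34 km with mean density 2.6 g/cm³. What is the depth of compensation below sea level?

119 km

ρ_ref D = ρ (D + h) → D (ρ_ref − ρ) = ρ h.
D = ρ h/(ρ_ref − ρ) = 2.6 × 3.34 km/(2.673 − 2.6) = 119 km.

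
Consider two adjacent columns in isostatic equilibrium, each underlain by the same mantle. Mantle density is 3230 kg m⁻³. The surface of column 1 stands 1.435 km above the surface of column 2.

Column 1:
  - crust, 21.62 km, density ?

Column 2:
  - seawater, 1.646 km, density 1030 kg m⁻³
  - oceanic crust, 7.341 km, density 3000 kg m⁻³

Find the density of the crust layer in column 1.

Take the compensation level at the base of the deeper column (depth z_c below the surface of column 1) and equate Σ ρ_i t_i down to z_c; mantle fills any gap and the z_c terms cancel.
Column 1: 21.62×ρ + (z_c − 21.62)×3230
Column 2: 1.435×0 + 1.646×1030 + 7.341×3000 + (z_c − 1.435 − 8.987)×3230
The z_c×3230 term appears on both sides and cancels. Collect the known terms of each column as K = Σ(ρt)_known − 3230 × (depth of known layers): K_1 = 0 − 3230×21.62 = −69832.6; K_2 = 23718.38 − 3230×(1.435 + 8.987) = −9944.68.
Balance: K_1 + 21.62×ρ = K_2, so ρ = (K_2 − K_1)/21.62 = 59887.9/21.62 = 2770 kg m⁻³.

2770 kg m⁻³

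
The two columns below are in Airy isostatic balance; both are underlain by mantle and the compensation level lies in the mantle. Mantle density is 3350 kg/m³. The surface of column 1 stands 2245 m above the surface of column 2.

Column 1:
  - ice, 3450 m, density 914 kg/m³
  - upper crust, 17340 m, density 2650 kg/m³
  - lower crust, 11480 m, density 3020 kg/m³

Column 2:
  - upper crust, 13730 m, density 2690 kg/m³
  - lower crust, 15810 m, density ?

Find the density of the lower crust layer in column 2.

Take the compensation level at the base of the deeper column (depth z_c below the surface of column 1) and equate Σ ρ_i t_i down to z_c; mantle fills any gap and the z_c terms cancel.
Column 1: 3450×914 + 17340×2650 + 11480×3020 + (z_c − 32270)×3350
Column 2: 2245×0 + 13730×2690 + 15810×ρ + (z_c − 2245 − 29540)×3350
The z_c×3350 term appears on both sides and cancels. Collect the known terms of each column as K = Σ(ρt)_known − 3350 × (depth of known layers): K_1 = 83773900 − 3350×32270 = −24330600; K_2 = 36933700 − 3350×(2245 + 29540) = −69546050.
Balance: K_1 = K_2 + 15810×ρ, so ρ = (K_1 − K_2)/15810 = 45215400/15810 = 2860 kg/m³.

2860 kg/m³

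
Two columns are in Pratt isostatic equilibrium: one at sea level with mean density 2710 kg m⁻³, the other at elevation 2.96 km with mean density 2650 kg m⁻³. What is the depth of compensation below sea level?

131 km

ρ_ref D = ρ (D + h) → D (ρ_ref − ρ) = ρ h.
D = ρ h/(ρ_ref − ρ) = 2650 × 2.96 km/(2710 − 2650) = 131 km.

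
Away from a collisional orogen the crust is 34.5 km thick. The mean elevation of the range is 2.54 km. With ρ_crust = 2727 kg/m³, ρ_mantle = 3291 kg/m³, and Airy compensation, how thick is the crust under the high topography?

49.3 km

Root depth r = h ρ_c / (ρ_m − ρ_c) = 2.54 km × 2727 / 564 = 12.28 km.
Total thickness = T + h + r = 34.5 km + 2.54 km + 12.28 km = 49.3 km.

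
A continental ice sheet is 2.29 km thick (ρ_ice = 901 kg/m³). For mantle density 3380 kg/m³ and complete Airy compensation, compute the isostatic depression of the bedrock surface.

Isostatic balance requires: the ice load ρ_ice t is balanced by mantle displaced below, ρ_m s.
s = t ρ_ice / ρ_m = 2.29 km × 901/3380 = 0.61 km.

0.61 km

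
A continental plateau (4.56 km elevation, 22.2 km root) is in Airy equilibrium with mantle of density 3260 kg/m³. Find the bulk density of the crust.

2700 kg/m³

ρ_c h = (ρ_m − ρ_c) r → ρ_c (h + r) = ρ_m r → ρ_c = ρ_m r / (h + r).
ρ_c = 3260 × 22.2 km / (4.56 km + 22.2 km) = 2700 kg/m³.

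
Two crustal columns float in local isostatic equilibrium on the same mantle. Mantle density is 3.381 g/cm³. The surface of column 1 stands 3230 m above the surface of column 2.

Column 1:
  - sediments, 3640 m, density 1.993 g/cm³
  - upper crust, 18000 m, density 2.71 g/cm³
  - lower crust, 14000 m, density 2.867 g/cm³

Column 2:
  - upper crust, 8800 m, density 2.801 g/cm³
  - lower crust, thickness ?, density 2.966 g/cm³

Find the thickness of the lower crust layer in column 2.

20000 m

Take the compensation level at the base of the deeper column (depth z_c below the surface of column 1) and equate Σ ρ_i t_i down to z_c; mantle fills any gap and the z_c terms cancel.
Column 1: 3640×1.993 + 18000×2.71 + 14000×2.867 + (z_c − 35640)×3.381
Column 2: 3230×0 + 8800×2.801 + x×2.966 + (z_c − 3230 − 8800 − x)×3.381
The z_c×3.381 term appears on both sides and cancels. Collect the known terms of each column as K = Σ(ρt)_known − 3.381 × (depth of known layers): K_1 = 96172.52 − 3.381×35640 = −24326.32; K_2 = 24648.8 − 3.381×(3230 + 8800) = −16024.63.
Balance: K_1 = K_2 − x×(3.381 − 2.966), so x = (K_2 − K_1)/(3.381 − 2.966) = 8301.69/0.415 = 20000 m.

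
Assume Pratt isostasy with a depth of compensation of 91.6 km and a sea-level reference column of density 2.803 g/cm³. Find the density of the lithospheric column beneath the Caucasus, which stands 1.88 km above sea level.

2.75 g/cm³

Pratt balance: ρ_ref D = ρ (D + h).
ρ = ρ_ref D/(D + h) = 2.803 × 91.6 km/(91.6 km + 1.88 km) = 2.75 g/cm³.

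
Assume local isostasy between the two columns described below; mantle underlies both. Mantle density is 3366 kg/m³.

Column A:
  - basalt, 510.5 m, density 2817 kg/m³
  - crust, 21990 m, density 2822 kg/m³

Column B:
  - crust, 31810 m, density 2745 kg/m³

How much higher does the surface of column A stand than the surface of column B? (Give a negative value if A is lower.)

For any compensation level in the mantle, the mantle terms cancel and isostasy reduces to e = (Σt_A − Σt_B) − (Σ(ρt)_A − Σ(ρt)_B) / ρ_m.
Σt_A = 22500.5 m; Σt_B = 31810 m; Σ(ρt)_A = 63493858.5; Σ(ρt)_B = 87318450 (in m·kg/m³).
e = (22500.5 − 31810) − (63493858.5 − 87318450) / 3366 = −2230 m.

−2230 m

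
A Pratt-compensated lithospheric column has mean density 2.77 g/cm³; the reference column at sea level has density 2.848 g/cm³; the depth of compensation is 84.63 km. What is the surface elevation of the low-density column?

2.38 km

ρ_ref D = ρ (D + h) → h = D (ρ_ref − ρ)/ρ.
h = 84.63 km × (2.848 − 2.77)/2.77 = 2.38 km.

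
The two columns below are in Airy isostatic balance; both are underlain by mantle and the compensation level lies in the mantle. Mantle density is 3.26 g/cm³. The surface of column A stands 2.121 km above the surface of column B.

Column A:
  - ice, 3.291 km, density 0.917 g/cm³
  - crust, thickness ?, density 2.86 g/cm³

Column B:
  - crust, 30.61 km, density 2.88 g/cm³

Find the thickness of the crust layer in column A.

27.1 km

Take the compensation level at the base of the deeper column (depth z_c below the surface of column A) and equate Σ ρ_i t_i down to z_c; mantle fills any gap and the z_c terms cancel.
Column A: 3.291×0.917 + x×2.86 + (z_c − 3.291 − x)×3.26
Column B: 2.121×0 + 30.61×2.88 + (z_c − 2.121 − 30.61)×3.26
The z_c×3.26 term appears on both sides and cancels. Collect the known terms of each column as K = Σ(ρt)_known − 3.26 × (depth of known layers): K_A = 3.017847 − 3.26×3.291 = −7.710813; K_B = 88.1568 − 3.26×(2.121 + 30.61) = −18.54626.
Balance: K_A − x×(3.26 − 2.86) = K_B, so x = (K_A − K_B)/(3.26 − 2.86) = 10.8354/0.4 = 27.1 km.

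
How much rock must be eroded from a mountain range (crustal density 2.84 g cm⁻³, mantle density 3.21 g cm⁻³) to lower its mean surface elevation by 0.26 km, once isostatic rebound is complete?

Net drop Δ = e − u = e − e ρ_c/ρ_m = e (ρ_m − ρ_c)/ρ_m.
e = Δ ρ_m/(ρ_m − ρ_c) = 0.26 km × 3.21/0.37 = 2.26 km.

2.26 km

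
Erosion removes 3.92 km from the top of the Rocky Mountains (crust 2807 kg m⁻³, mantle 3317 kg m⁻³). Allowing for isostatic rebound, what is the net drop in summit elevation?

0.603 km

Rebound u = e ρ_c/ρ_m = 3.92 km × 2807/3317 = 3.317 km.
Net surface drop = e − u = 3.92 km − 3.317 km = e (ρ_m − ρ_c)/ρ_m = 0.603 km.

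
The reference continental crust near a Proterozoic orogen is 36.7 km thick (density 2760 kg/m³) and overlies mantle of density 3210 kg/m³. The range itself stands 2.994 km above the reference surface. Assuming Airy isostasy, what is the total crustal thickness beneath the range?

Root depth r = h ρ_c / (ρ_m − ρ_c) = 2.994 km × 2760 / 450 = 18.36 km.
Total thickness = T + h + r = 36.7 km + 2.994 km + 18.36 km = 58.1 km.

58.1 km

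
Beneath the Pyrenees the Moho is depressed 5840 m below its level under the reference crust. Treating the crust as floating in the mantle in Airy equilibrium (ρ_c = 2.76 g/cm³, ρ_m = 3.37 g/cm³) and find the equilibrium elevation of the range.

1290 m

Balancing pressure at the compensation depth: ρ_c h = (ρ_m − ρ_c) r.
h = r (ρ_m − ρ_c) / ρ_c = 5840 m × (3.37 − 2.76) / 2.76 = 1290 m.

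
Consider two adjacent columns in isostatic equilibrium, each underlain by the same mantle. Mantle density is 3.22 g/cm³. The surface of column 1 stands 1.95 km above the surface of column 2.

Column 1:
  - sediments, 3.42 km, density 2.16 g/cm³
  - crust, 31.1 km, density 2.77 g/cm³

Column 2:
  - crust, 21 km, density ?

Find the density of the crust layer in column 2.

2.68 g/cm³

Take the compensation level at the base of the deeper column (depth z_c below the surface of column 1) and equate Σ ρ_i t_i down to z_c; mantle fills any gap and the z_c terms cancel.
Column 1: 3.42×2.16 + 31.1×2.77 + (z_c − 34.52)×3.22
Column 2: 1.95×0 + 21×ρ + (z_c − 1.95 − 21)×3.22
The z_c×3.22 term appears on both sides and cancels. Collect the known terms of each column as K = Σ(ρt)_known − 3.22 × (depth of known layers): K_1 = 93.5342 − 3.22×34.52 = −17.6202; K_2 = 0 − 3.22×(1.95 + 21) = −73.899.
Balance: K_1 = K_2 + 21×ρ, so ρ = (K_1 − K_2)/21 = 56.2788/21 = 2.68 g/cm³.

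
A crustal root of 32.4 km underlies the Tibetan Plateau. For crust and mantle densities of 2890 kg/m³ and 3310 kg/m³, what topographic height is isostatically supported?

4.71 km

For local isostatic compensation: ρ_c h = (ρ_m − ρ_c) r.
h = r (ρ_m − ρ_c) / ρ_c = 32.4 km × (3310 − 2890) / 2890 = 4.71 km.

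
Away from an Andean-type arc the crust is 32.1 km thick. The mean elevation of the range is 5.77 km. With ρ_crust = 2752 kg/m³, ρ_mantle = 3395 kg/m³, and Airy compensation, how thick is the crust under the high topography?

62.6 km

Root depth r = h ρ_c / (ρ_m − ρ_c) = 5.77 km × 2752 / 643 = 24.7 km.
Total thickness = T + h + r = 32.1 km + 5.77 km + 24.7 km = 62.6 km.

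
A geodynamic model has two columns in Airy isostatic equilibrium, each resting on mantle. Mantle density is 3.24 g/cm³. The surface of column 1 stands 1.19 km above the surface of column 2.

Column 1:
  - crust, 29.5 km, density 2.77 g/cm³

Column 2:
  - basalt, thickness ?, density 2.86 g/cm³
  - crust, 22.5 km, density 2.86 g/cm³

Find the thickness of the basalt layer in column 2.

3.84 km

Take the compensation level at the base of the deeper column (depth z_c below the surface of column 1) and equate Σ ρ_i t_i down to z_c; mantle fills any gap and the z_c terms cancel.
Column 1: 29.5×2.77 + (z_c − 29.5)×3.24
Column 2: 1.19×0 + x×2.86 + 22.5×2.86 + (z_c − 1.19 − 22.5 − x)×3.24
The z_c×3.24 term appears on both sides and cancels. Collect the known terms of each column as K = Σ(ρt)_known − 3.24 × (depth of known layers): K_1 = 81.715 − 3.24×29.5 = −13.865; K_2 = 64.35 − 3.24×(1.19 + 22.5) = −12.4056.
Balance: K_1 = K_2 − x×(3.24 − 2.86), so x = (K_2 − K_1)/(3.24 − 2.86) = 1.4594/0.38 = 3.84 km.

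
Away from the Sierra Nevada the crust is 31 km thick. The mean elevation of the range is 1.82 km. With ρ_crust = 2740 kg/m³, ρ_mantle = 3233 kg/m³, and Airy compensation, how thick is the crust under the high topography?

Root depth r = h ρ_c / (ρ_m − ρ_c) = 1.82 km × 2740 / 493 = 10.12 km.
Total thickness = T + h + r = 31 km + 1.82 km + 10.12 km = 42.9 km.

42.9 km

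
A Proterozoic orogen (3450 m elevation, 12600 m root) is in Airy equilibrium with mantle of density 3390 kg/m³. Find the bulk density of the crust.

ρ_c h = (ρ_m − ρ_c) r → ρ_c (h + r) = ρ_m r → ρ_c = ρ_m r / (h + r).
ρ_c = 3390 × 12600 m / (3450 m + 12600 m) = 2660 kg/m³.

2660 kg/m³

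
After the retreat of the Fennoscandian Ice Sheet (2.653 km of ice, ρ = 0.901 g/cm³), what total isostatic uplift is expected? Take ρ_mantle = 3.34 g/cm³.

0.716 km

Removing the load lets mantle flow back in; uplift u satisfies ρ_ice t = ρ_m u.
u = t ρ_ice/ρ_m = 2.653 km × 0.901/3.34 = 0.716 km.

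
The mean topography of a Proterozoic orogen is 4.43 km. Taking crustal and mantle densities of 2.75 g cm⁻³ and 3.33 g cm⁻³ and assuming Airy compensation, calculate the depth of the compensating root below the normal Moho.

Equating mass per unit area of the two columns: the weight of the topography is balanced by the buoyancy of the root, ρ_c h = (ρ_m − ρ_c) r.
r = h · ρ_c / (ρ_m − ρ_c) = 4.43 km × 2.75 / (3.33 − 2.75) = 21 km.

21 km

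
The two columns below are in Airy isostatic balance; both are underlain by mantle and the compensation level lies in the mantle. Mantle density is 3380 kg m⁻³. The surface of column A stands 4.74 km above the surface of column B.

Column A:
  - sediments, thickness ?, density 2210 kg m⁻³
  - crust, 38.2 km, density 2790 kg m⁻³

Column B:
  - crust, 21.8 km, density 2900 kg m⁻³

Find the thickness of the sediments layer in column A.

Take the compensation level at the base of the deeper column (depth z_c below the surface of column A) and equate Σ ρ_i t_i down to z_c; mantle fills any gap and the z_c terms cancel.
Column A: x×2210 + 38.2×2790 + (z_c − 38.2 − x)×3380
Column B: 4.74×0 + 21.8×2900 + (z_c − 4.74 − 21.8)×3380
The z_c×3380 term appears on both sides and cancels. Collect the known terms of each column as K = Σ(ρt)_known − 3380 × (depth of known layers): K_A = 106578 − 3380×38.2 = −22538; K_B = 63220 − 3380×(4.74 + 21.8) = −26485.2.
Balance: K_A − x×(3380 − 2210) = K_B, so x = (K_A − K_B)/(3380 − 2210) = 3947.2/1170 = 3.37 km.

3.37 km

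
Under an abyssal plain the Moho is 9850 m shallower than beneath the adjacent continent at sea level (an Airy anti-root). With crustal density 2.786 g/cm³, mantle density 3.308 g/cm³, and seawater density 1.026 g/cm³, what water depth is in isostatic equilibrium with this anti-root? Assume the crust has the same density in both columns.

2920 m

Replacing a thickness d of crust by seawater at the top must be balanced by replacing crust with mantle at the base: d (ρ_c − ρ_w) = a (ρ_m − ρ_c).
d = a (ρ_m − ρ_c)/(ρ_c − ρ_w) = 9850 m × 0.522/1.76 = 2920 m.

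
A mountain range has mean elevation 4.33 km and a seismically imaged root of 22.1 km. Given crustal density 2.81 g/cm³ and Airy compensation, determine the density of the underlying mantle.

Airy balance: ρ_c h = (ρ_m − ρ_c) r → ρ_m = ρ_c (1 + h/r).
ρ_m = 2.81 × (1 + 4.33 km/22.1 km) = 3.36 g/cm³.

3.36 g/cm³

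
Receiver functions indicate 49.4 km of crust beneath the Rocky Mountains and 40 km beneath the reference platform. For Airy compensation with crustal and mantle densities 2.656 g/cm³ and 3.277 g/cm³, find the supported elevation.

1.78 km

Excess crust Δ = 49.4 km − 40 km = 9.4 km, split between elevation h and root r with h + r = Δ.
Airy balance ρ_c h = (ρ_m − ρ_c) r gives r = h ρ_c/(ρ_m − ρ_c), so h (1 + ρ_c/(ρ_m − ρ_c)) = Δ, i.e. h = Δ (ρ_m − ρ_c)/ρ_m.
h = 9.4 km × 0.621/3.277 = 1.78 km.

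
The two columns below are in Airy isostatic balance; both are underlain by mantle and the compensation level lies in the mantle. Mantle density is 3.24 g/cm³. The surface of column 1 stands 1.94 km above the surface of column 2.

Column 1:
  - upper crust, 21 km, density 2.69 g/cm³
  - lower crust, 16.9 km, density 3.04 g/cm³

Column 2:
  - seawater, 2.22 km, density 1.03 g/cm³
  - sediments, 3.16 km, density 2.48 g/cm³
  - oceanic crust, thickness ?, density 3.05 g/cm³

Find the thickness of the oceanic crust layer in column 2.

7.03 km

Take the compensation level at the base of the deeper column (depth z_c below the surface of column 1) and equate Σ ρ_i t_i down to z_c; mantle fills any gap and the z_c terms cancel.
Column 1: 21×2.69 + 16.9×3.04 + (z_c − 37.9)×3.24
Column 2: 1.94×0 + 2.22×1.03 + 3.16×2.48 + x×3.05 + (z_c − 1.94 − 5.38 − x)×3.24
The z_c×3.24 term appears on both sides and cancels. Collect the known terms of each column as K = Σ(ρt)_known − 3.24 × (depth of known layers): K_1 = 107.866 − 3.24×37.9 = −14.93; K_2 = 10.1234 − 3.24×(1.94 + 5.38) = −13.5934.
Balance: K_1 = K_2 − x×(3.24 − 3.05), so x = (K_2 − K_1)/(3.24 − 3.05) = 1.3366/0.19 = 7.03 km.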